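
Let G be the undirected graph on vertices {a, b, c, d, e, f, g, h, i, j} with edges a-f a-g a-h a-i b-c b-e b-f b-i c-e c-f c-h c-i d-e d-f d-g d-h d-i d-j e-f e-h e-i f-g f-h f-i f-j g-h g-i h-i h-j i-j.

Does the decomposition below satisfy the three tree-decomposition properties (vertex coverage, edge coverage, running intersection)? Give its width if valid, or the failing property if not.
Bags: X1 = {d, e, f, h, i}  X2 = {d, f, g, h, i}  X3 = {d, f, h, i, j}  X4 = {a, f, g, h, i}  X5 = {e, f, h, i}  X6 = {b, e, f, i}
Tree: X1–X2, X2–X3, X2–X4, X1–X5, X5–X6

A tree decomposition must satisfy three properties: every vertex lies in some bag; for every edge, both endpoints lie together in some bag; and for every vertex, the bags containing it form a connected subtree. Here vertex c appears in no bag, so the decomposition is invalid.

No — vertex c appears in no bag.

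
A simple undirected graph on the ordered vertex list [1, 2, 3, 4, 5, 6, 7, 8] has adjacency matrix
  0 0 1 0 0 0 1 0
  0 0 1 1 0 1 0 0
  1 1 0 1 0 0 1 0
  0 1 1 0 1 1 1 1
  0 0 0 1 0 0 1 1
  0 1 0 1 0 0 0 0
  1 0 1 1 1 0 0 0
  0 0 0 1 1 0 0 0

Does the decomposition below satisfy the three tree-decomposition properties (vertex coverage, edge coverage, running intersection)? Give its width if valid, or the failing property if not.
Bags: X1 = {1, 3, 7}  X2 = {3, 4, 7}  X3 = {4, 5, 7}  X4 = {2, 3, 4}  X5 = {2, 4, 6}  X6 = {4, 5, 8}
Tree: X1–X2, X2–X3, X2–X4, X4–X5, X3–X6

Yes; width 2.

Checking the three conditions: (i) the bags cover all of {1, 2, 3, 4, 5, 6, 7, 8}; (ii) for each edge, some bag contains both endpoints; (iii) the bags containing any fixed vertex form a subtree. All hold, so the decomposition is valid with width 3 − 1 = 2.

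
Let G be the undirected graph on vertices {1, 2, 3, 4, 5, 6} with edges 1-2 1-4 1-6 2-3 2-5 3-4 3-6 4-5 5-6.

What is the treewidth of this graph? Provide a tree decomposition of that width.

Every bag has size at most 4, so the width is 4 − 1 = 3 and tw(G) ≤ 3. For the lower bound: the 4 vertex sets {3,4}, {2,5}, {6}, {1} are disjoint, each induces a connected subgraph, and every pair is joined by at least one edge of G. Contracting each set to a single vertex therefore yields K_{4} as a minor, and since treewidth is minor-monotone, tw(G) ≥ tw(K_{4}) = 3. The upper and lower bounds meet at 3, so that is the treewidth.

Treewidth 3.
One such decomposition:
Bags: B1 = {2, 3, 4, 6}  B2 = {2, 4, 5, 6}  B3 = {1, 2, 4, 6}
Tree: B1–B2, B2–B3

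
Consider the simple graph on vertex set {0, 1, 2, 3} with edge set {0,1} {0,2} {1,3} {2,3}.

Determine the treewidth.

A width-2 tree decomposition is:
Bags: B1 = {0, 1, 2}  B2 = {1, 2, 3}
Tree: B1–B2
Every bag has size at most 3, so the width is 3 − 1 = 2 and tw(G) ≤ 2. The edges 1–0–2–3–1 form a cycle, so G is not a tree and its treewidth is at least 2. The upper and lower bounds meet at 2, so that is the treewidth.

2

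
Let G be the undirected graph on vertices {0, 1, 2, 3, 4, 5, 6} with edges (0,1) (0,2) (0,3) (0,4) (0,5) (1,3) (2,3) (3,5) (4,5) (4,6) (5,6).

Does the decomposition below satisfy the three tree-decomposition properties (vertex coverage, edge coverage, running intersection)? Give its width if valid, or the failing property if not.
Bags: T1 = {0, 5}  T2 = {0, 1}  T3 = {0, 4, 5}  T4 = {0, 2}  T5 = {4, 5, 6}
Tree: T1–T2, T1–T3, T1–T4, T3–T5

A tree decomposition must satisfy three properties: every vertex lies in some bag; for every edge, both endpoints lie together in some bag; and for every vertex, the bags containing it form a connected subtree. Here vertex 3 appears in no bag, so the decomposition is invalid.

No — vertex 3 appears in no bag.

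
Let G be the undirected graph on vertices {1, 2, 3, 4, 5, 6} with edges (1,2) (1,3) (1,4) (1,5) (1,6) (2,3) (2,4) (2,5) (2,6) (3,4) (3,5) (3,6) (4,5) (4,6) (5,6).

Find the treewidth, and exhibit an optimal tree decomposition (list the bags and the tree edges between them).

A single bag containing all 6 vertices is trivially a valid decomposition of width 5. Conversely, {1, 2, 3, 4, 5, 6} is a clique of size 6, and the vertices of any clique must share a bag in every tree decomposition; so some bag has ≥ 6 vertices and tw(G) ≥ 5. Hence tw(G) = 5 exactly.

Treewidth 5.
Bags: B1 = {1, 2, 3, 4, 5, 6}
Tree: (single bag)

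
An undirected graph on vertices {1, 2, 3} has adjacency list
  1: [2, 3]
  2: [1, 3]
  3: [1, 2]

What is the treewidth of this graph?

A width-2 tree decomposition is:
Bags: B1 = {1, 2, 3}
Tree: (single bag)
With just one bag of size 3, the width is 3 − 1 = 2, so tw(G) ≤ 2. Conversely, {1, 2, 3} is a clique of size 3, and the vertices of any clique must share a bag in every tree decomposition; so some bag has ≥ 3 vertices and tw(G) ≥ 2. Hence tw(G) = 2 exactly.

2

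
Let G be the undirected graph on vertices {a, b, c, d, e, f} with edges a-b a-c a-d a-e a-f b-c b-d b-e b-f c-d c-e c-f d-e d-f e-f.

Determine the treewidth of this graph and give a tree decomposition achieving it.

A single bag containing all 6 vertices is trivially a valid decomposition of width 5. On the other hand G contains the 6-clique {a, b, c, d, e, f}. A clique must lie in a single bag of any decomposition, so no decomposition can have width below 5. Combining the bounds, tw(G) = 5.

Treewidth 5.
One optimal decomposition is:
Bags: B1 = {a, b, c, d, e, f}
Tree: (single bag)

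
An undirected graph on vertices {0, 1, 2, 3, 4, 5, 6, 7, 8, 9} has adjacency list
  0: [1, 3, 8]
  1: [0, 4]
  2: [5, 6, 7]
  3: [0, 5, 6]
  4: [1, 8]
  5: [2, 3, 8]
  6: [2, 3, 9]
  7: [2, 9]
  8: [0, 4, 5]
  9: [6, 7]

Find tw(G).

A width-2 tree decomposition is:
Bags: B1 = {2, 7, 9}  B2 = {2, 6, 9}  B3 = {2, 5, 6}  B4 = {3, 5, 6}  B5 = {3, 5, 8}  B6 = {0, 3, 8}  B7 = {0, 4, 8}  B8 = {0, 1, 4}
Tree: B1–B2, B2–B3, B3–B4, B4–B5, B5–B6, B6–B7, B7–B8
Each bag holds 3 vertices, so the decomposition has width 2, which upper-bounds the treewidth. For the lower bound, G contains the cycle 7–9–6–2–7, so G is not a forest; only forests have treewidth ≤ 1, hence tw(G) ≥ 2. The upper and lower bounds meet at 2, so that is the treewidth.

2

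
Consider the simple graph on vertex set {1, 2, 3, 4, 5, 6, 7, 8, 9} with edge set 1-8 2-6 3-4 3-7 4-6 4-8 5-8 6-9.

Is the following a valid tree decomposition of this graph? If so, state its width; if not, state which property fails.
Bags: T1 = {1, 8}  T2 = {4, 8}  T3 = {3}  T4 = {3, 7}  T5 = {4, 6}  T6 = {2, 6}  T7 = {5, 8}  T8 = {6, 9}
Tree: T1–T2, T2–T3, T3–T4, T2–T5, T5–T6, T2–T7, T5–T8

No — edge (4,3) lies in no bag.

A tree decomposition must satisfy three properties: every vertex lies in some bag; for every edge, both endpoints lie together in some bag; and for every vertex, the bags containing it form a connected subtree. Here edge (4,3) lies in no bag, so the decomposition is invalid.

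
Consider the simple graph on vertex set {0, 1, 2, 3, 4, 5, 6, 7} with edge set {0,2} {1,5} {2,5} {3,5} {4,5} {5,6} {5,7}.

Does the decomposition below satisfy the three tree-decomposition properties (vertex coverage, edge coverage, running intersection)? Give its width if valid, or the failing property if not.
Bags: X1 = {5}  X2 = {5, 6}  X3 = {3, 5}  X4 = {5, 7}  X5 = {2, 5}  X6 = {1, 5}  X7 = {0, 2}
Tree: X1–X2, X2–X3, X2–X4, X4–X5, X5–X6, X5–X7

No — vertex 4 appears in no bag.

A tree decomposition must satisfy three properties: every vertex lies in some bag; for every edge, both endpoints lie together in some bag; and for every vertex, the bags containing it form a connected subtree. Here vertex 4 appears in no bag, so the decomposition is invalid.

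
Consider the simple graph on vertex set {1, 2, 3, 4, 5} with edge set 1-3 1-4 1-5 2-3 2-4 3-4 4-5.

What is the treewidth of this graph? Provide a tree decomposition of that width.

Treewidth 2.
Bags: B1 = {2, 3, 4}  B2 = {1, 3, 4}  B3 = {1, 4, 5}
Tree: B1–B2, B2–B3

Each bag holds 3 vertices, so the decomposition has width 2, which upper-bounds the treewidth. For the lower bound, the 3 vertices {1, 3, 4} are pairwise adjacent, and any tree decomposition puts a clique entirely inside one bag — forcing width ≥ 2. Hence tw(G) = 2 exactly.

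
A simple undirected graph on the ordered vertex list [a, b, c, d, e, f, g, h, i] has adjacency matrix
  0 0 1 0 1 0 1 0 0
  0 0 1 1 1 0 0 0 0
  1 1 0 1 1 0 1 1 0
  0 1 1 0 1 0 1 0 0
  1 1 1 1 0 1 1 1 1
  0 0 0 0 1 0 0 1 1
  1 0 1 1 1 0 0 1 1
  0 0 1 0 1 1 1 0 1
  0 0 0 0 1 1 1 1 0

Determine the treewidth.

A width-3 tree decomposition is:
Bags: B1 = {c, e, g, h}  B2 = {e, g, h, i}  B3 = {c, d, e, g}  B4 = {a, c, e, g}  B5 = {e, f, h, i}  B6 = {b, c, d, e}
Tree: B1–B2, B1–B3, B3–B4, B2–B5, B3–B6
Each bag holds 4 vertices, so the decomposition has width 3, which upper-bounds the treewidth. On the other hand G contains the 4-clique {c, d, e, g}. A clique must lie in a single bag of any decomposition, so no decomposition can have width below 3. Combining the bounds, tw(G) = 3.

3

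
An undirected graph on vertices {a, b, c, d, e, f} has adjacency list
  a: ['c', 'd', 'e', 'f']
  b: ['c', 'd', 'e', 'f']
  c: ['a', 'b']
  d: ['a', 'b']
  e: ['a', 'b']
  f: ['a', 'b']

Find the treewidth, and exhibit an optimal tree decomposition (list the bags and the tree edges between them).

Every bag has size at most 3, so the width is 3 − 1 = 2 and tw(G) ≤ 2. The edges d–b–f–a–d form a cycle, so G is not a tree and its treewidth is at least 2. The upper and lower bounds meet at 2, so that is the treewidth.

Treewidth 2.
Bags: B1 = {a, b, d}  B2 = {a, b, f}  B3 = {a, b, c}  B4 = {a, b, e}
Tree: B1–B2, B2–B3, B3–B4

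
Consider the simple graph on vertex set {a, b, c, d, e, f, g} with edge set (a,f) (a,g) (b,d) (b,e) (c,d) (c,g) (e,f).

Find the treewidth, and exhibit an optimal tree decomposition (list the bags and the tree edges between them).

The largest bag has 3 vertices, giving width 2; this decomposition certifies tw(G) ≤ 2. Since d–c–g–a–f–e–b–d is a cycle in G, G is not acyclic. Forests are exactly the graphs of treewidth ≤ 1, so tw(G) ≥ 2. Hence tw(G) = 2 exactly.

Treewidth 2.
Bags: B1 = {c, d, g}  B2 = {a, d, g}  B3 = {a, d, f}  B4 = {d, e, f}  B5 = {b, d, e}
Tree: B1–B2, B2–B3, B3–B4, B4–B5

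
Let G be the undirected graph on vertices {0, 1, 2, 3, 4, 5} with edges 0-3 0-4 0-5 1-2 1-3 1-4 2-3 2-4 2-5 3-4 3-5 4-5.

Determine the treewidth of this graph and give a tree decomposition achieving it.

Each bag holds 4 vertices, so the decomposition has width 3, which upper-bounds the treewidth. For the lower bound, the 4 vertices {0, 3, 4, 5} are pairwise adjacent, and any tree decomposition puts a clique entirely inside one bag — forcing width ≥ 3. Hence tw(G) = 3 exactly.

Treewidth 3.
One optimal decomposition is:
Bags: B1 = {0, 3, 4, 5}  B2 = {2, 3, 4, 5}  B3 = {1, 2, 3, 4}
Tree: B1–B2, B2–B3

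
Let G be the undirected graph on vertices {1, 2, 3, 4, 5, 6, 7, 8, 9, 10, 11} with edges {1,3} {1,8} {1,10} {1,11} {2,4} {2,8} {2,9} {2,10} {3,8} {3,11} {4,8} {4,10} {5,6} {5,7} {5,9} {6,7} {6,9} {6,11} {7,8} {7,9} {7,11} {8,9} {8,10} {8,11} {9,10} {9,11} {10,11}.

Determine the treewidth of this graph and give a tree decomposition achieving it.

Treewidth 3.
Bags: B1 = {8, 9, 10, 11}  B2 = {7, 8, 9, 11}  B3 = {1, 8, 10, 11}  B4 = {6, 7, 9, 11}  B5 = {5, 6, 7, 9}  B6 = {2, 8, 9, 10}  B7 = {2, 4, 8, 10}  B8 = {1, 3, 8, 11}
Tree: B1–B2, B1–B3, B2–B4, B4–B5, B1–B6, B6–B7, B3–B8

Every bag has size at most 4, so the width is 4 − 1 = 3 and tw(G) ≤ 3. Conversely, {1, 8, 10, 11} is a clique of size 4, and the vertices of any clique must share a bag in every tree decomposition; so some bag has ≥ 4 vertices and tw(G) ≥ 3. Combining the bounds, tw(G) = 3.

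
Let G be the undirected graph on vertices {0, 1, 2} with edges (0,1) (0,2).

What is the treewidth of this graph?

A width-1 tree decomposition is:
Bags: B1 = {0, 1}  B2 = {0, 2}
Tree: B1–B2
The largest bag has 2 vertices, giving width 1; this decomposition certifies tw(G) ≤ 1. Any graph with an edge has treewidth ≥ 1, and G has the edge 0–1. Hence tw(G) = 1 exactly.

1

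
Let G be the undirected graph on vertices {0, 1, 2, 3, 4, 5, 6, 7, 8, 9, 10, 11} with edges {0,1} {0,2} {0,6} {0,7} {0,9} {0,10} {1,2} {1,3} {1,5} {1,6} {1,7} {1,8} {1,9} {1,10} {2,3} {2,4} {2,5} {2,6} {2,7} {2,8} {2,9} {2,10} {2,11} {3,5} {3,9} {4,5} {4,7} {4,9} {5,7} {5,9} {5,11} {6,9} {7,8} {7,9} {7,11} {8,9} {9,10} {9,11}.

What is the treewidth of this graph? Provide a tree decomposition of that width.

Every bag has size at most 5, so the width is 5 − 1 = 4 and tw(G) ≤ 4. Conversely, {0, 1, 2, 9, 10} is a clique of size 5, and the vertices of any clique must share a bag in every tree decomposition; so some bag has ≥ 5 vertices and tw(G) ≥ 4. Therefore the treewidth is 4.

Treewidth 4.
One optimal decomposition is:
Bags: B1 = {2, 4, 5, 7, 9}  B2 = {2, 5, 7, 9, 11}  B3 = {1, 2, 5, 7, 9}  B4 = {1, 2, 3, 5, 9}  B5 = {0, 1, 2, 7, 9}  B6 = {0, 1, 2, 6, 9}  B7 = {1, 2, 7, 8, 9}  B8 = {0, 1, 2, 9, 10}
Tree: B1–B2, B1–B3, B3–B4, B3–B5, B5–B6, B5–B7, B5–B8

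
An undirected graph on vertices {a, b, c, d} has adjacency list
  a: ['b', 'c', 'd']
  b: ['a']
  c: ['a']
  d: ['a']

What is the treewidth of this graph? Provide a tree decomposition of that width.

Each bag holds 2 vertices, so the decomposition has width 1, which upper-bounds the treewidth. G has an edge, so its treewidth is at least 1. Therefore the treewidth is 1.

Treewidth 1.
One optimal decomposition is:
Bags: B1 = {a, d}  B2 = {a, b}  B3 = {a, c}
Tree: B1–B2, B1–B3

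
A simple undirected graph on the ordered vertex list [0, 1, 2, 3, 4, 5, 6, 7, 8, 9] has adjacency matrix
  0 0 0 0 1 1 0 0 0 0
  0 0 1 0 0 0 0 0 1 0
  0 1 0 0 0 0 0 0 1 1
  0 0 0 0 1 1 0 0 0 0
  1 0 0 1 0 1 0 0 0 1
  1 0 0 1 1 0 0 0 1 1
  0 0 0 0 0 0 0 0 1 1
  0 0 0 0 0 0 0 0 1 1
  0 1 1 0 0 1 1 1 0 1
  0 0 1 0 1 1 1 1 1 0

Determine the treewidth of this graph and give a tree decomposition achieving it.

The largest bag has 3 vertices, giving width 2; this decomposition certifies tw(G) ≤ 2. Conversely, {0, 4, 5} is a clique of size 3, and the vertices of any clique must share a bag in every tree decomposition; so some bag has ≥ 3 vertices and tw(G) ≥ 2. Therefore the treewidth is 2.

Treewidth 2.
One optimal decomposition is:
Bags: B1 = {4, 5, 9}  B2 = {5, 8, 9}  B3 = {7, 8, 9}  B4 = {0, 4, 5}  B5 = {3, 4, 5}  B6 = {2, 8, 9}  B7 = {1, 2, 8}  B8 = {6, 8, 9}
Tree: B1–B2, B2–B3, B1–B4, B1–B5, B2–B6, B6–B7, B6–B8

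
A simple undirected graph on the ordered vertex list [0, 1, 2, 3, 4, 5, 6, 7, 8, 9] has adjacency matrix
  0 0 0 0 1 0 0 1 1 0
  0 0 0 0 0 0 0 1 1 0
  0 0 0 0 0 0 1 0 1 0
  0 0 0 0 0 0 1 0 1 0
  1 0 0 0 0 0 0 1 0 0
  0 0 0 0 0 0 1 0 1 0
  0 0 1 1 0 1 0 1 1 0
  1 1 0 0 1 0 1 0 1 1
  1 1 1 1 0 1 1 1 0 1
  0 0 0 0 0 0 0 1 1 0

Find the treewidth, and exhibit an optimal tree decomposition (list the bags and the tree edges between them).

Each bag holds 3 vertices, so the decomposition has width 2, which upper-bounds the treewidth. For the lower bound, the 3 vertices {0, 7, 8} are pairwise adjacent, and any tree decomposition puts a clique entirely inside one bag — forcing width ≥ 2. The upper and lower bounds meet at 2, so that is the treewidth.

Treewidth 2.
One such decomposition:
Bags: B1 = {0, 7, 8}  B2 = {6, 7, 8}  B3 = {7, 8, 9}  B4 = {5, 6, 8}  B5 = {3, 6, 8}  B6 = {1, 7, 8}  B7 = {2, 6, 8}  B8 = {0, 4, 7}
Tree: B1–B2, B2–B3, B2–B4, B2–B5, B1–B6, B5–B7, B1–B8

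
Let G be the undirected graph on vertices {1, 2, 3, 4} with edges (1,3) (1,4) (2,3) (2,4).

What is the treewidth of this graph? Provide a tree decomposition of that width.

Treewidth 2.
One such decomposition:
Bags: B1 = {1, 3, 4}  B2 = {2, 3, 4}
Tree: B1–B2

Each bag holds 3 vertices, so the decomposition has width 2, which upper-bounds the treewidth. For the lower bound, G contains the cycle 3–1–4–2–3, so G is not a forest; only forests have treewidth ≤ 1, hence tw(G) ≥ 2. Hence tw(G) = 2 exactly.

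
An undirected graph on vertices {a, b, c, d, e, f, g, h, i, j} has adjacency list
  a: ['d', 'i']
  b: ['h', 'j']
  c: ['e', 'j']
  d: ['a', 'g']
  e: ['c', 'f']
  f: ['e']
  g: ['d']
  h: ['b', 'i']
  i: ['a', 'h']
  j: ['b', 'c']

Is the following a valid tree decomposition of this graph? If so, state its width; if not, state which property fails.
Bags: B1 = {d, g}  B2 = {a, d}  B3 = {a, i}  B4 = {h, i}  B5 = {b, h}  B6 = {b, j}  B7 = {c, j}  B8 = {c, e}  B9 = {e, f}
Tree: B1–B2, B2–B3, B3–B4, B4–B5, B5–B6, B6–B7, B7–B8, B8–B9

Yes; width 1.

Every vertex of G appears in some bag (union = {a, b, c, d, e, f, g, h, i, j}); every edge is covered by a bag; and for each vertex v the set of bags containing v is connected in the bag tree. The decomposition is therefore valid. The largest bag has 2 vertices, so the width is 1.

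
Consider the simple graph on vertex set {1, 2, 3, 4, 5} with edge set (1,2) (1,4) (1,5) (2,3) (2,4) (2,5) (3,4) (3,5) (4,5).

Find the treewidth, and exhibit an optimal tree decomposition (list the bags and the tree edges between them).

Treewidth 3.
Bags: B1 = {2, 3, 4, 5}  B2 = {1, 2, 4, 5}
Tree: B1–B2

The largest bag has 4 vertices, giving width 3; this decomposition certifies tw(G) ≤ 3. On the other hand G contains the 4-clique {1, 2, 4, 5}. A clique must lie in a single bag of any decomposition, so no decomposition can have width below 3. The upper and lower bounds meet at 3, so that is the treewidth.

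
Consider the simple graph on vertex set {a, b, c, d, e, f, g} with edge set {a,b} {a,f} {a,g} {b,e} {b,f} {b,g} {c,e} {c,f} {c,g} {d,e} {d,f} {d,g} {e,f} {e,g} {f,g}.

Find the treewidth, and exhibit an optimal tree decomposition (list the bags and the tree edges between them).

Treewidth 3.
One optimal decomposition is:
Bags: B1 = {b, e, f, g}  B2 = {c, e, f, g}  B3 = {d, e, f, g}  B4 = {a, b, f, g}
Tree: B1–B2, B2–B3, B1–B4

Every bag has size at most 4, so the width is 4 − 1 = 3 and tw(G) ≤ 3. Conversely, {d, e, f, g} is a clique of size 4, and the vertices of any clique must share a bag in every tree decomposition; so some bag has ≥ 4 vertices and tw(G) ≥ 3. The upper and lower bounds meet at 3, so that is the treewidth.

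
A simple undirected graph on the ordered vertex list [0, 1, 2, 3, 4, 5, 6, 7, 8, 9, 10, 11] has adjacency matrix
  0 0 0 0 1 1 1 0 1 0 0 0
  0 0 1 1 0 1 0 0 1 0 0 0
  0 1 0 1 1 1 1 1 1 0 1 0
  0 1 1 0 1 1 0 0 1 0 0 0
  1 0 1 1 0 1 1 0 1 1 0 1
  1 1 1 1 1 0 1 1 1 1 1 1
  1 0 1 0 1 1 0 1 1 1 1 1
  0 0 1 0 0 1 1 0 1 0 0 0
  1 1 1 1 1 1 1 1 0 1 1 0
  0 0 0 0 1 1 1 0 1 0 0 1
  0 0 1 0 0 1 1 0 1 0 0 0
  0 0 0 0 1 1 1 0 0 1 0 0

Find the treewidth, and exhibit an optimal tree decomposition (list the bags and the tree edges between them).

Treewidth 4.
One optimal decomposition is:
Bags: B1 = {2, 5, 6, 7, 8}  B2 = {2, 4, 5, 6, 8}  B3 = {0, 4, 5, 6, 8}  B4 = {4, 5, 6, 8, 9}  B5 = {2, 5, 6, 8, 10}  B6 = {4, 5, 6, 9, 11}  B7 = {2, 3, 4, 5, 8}  B8 = {1, 2, 3, 5, 8}
Tree: B1–B2, B2–B3, B2–B4, B1–B5, B4–B6, B2–B7, B7–B8

Each bag holds 5 vertices, so the decomposition has width 4, which upper-bounds the treewidth. On the other hand G contains the 5-clique {0, 4, 5, 6, 8}. A clique must lie in a single bag of any decomposition, so no decomposition can have width below 4. Hence tw(G) = 4 exactly.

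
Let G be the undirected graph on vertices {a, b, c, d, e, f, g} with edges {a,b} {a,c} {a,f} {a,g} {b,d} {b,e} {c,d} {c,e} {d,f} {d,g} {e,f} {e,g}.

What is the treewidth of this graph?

A width-3 tree decomposition is:
Bags: B1 = {a, d, e, f}  B2 = {a, d, e, g}  B3 = {a, b, d, e}  B4 = {a, c, d, e}
Tree: B1–B2, B2–B3, B3–B4
Each bag holds 4 vertices, so the decomposition has width 3, which upper-bounds the treewidth. For the lower bound: the 4 vertex sets {d,f}, {e,g}, {a}, {b} are disjoint, each induces a connected subgraph, and every pair is joined by at least one edge of G. Contracting each set to a single vertex therefore yields K_{4} as a minor, and since treewidth is minor-monotone, tw(G) ≥ tw(K_{4}) = 3. Hence tw(G) = 3 exactly.

3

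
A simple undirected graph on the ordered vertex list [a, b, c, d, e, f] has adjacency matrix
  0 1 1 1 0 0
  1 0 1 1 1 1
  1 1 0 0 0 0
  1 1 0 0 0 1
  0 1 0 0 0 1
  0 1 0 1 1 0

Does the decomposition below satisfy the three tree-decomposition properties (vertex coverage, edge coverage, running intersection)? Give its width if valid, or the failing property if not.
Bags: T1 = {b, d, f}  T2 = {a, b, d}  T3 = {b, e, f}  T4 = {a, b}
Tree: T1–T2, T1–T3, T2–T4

No — vertex c appears in no bag.

A tree decomposition must satisfy three properties: every vertex lies in some bag; for every edge, both endpoints lie together in some bag; and for every vertex, the bags containing it form a connected subtree. Here vertex c appears in no bag, so the decomposition is invalid.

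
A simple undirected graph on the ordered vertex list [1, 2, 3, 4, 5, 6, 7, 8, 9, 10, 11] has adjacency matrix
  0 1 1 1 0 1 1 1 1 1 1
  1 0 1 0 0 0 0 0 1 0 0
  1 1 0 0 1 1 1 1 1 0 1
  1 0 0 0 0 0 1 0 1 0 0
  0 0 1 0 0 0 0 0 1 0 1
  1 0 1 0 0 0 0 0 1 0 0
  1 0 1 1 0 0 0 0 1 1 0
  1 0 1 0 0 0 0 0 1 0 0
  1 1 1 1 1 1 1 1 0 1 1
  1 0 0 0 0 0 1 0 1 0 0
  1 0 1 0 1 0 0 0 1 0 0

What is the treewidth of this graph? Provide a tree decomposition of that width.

Each bag holds 4 vertices, so the decomposition has width 3, which upper-bounds the treewidth. On the other hand G contains the 4-clique {1, 7, 9, 10}. A clique must lie in a single bag of any decomposition, so no decomposition can have width below 3. Combining the bounds, tw(G) = 3.

Treewidth 3.
One optimal decomposition is:
Bags: B1 = {1, 3, 7, 9}  B2 = {1, 3, 6, 9}  B3 = {1, 4, 7, 9}  B4 = {1, 3, 9, 11}  B5 = {1, 3, 8, 9}  B6 = {1, 7, 9, 10}  B7 = {1, 2, 3, 9}  B8 = {3, 5, 9, 11}
Tree: B1–B2, B1–B3, B2–B4, B4–B5, B1–B6, B5–B7, B4–B8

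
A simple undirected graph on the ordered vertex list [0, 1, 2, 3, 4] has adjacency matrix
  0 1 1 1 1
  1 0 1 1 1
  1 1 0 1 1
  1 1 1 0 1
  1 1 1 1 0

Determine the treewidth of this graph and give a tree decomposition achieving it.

With just one bag of size 5, the width is 5 − 1 = 4, so tw(G) ≤ 4. On the other hand G contains the 5-clique {0, 1, 2, 3, 4}. A clique must lie in a single bag of any decomposition, so no decomposition can have width below 4. The upper and lower bounds meet at 4, so that is the treewidth.

Treewidth 4.
One optimal decomposition is:
Bags: B1 = {0, 1, 2, 3, 4}
Tree: (single bag)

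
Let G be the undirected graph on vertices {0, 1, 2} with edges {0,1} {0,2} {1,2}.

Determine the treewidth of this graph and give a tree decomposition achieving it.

With just one bag of size 3, the width is 3 − 1 = 2, so tw(G) ≤ 2. For the lower bound, the 3 vertices {0, 1, 2} are pairwise adjacent, and any tree decomposition puts a clique entirely inside one bag — forcing width ≥ 2. Combining the bounds, tw(G) = 2.

Treewidth 2.
Bags: B1 = {0, 1, 2}
Tree: (single bag)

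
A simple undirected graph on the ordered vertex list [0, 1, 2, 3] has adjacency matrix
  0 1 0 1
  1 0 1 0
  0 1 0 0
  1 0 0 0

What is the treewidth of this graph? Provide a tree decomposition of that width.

The largest bag has 2 vertices, giving width 1; this decomposition certifies tw(G) ≤ 1. Since G has at least one edge (e.g. 1–0), it is not an edgeless graph, so tw(G) ≥ 1. The upper and lower bounds meet at 1, so that is the treewidth.

Treewidth 1.
Bags: B1 = {0, 1}  B2 = {1, 2}  B3 = {0, 3}
Tree: B1–B2, B1–B3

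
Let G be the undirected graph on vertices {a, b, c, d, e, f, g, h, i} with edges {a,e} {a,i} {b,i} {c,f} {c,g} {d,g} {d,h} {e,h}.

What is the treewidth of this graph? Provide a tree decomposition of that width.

Treewidth 1.
One such decomposition:
Bags: B1 = {c, f}  B2 = {c, g}  B3 = {d, g}  B4 = {d, h}  B5 = {e, h}  B6 = {a, e}  B7 = {a, i}  B8 = {b, i}
Tree: B1–B2, B2–B3, B3–B4, B4–B5, B5–B6, B6–B7, B7–B8

Every bag has size at most 2, so the width is 2 − 1 = 1 and tw(G) ≤ 1. G has an edge, so its treewidth is at least 1. Therefore the treewidth is 1.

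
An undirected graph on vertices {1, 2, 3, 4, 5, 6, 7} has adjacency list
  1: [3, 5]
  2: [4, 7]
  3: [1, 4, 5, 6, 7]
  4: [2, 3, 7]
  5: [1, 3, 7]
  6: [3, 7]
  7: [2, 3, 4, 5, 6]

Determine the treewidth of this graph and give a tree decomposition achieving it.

Every bag has size at most 3, so the width is 3 − 1 = 2 and tw(G) ≤ 2. On the other hand G contains the 3-clique {2, 4, 7}. A clique must lie in a single bag of any decomposition, so no decomposition can have width below 2. The upper and lower bounds meet at 2, so that is the treewidth.

Treewidth 2.
One optimal decomposition is:
Bags: B1 = {3, 4, 7}  B2 = {3, 5, 7}  B3 = {1, 3, 5}  B4 = {2, 4, 7}  B5 = {3, 6, 7}
Tree: B1–B2, B2–B3, B1–B4, B2–B5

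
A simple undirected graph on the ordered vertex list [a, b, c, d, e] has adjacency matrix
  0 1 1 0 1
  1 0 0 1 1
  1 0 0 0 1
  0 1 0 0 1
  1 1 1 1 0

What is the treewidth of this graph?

A width-2 tree decomposition is:
Bags: B1 = {a, b, e}  B2 = {a, c, e}  B3 = {b, d, e}
Tree: B1–B2, B1–B3
Every bag has size at most 3, so the width is 3 − 1 = 2 and tw(G) ≤ 2. On the other hand G contains the 3-clique {b, d, e}. A clique must lie in a single bag of any decomposition, so no decomposition can have width below 2. Therefore the treewidth is 2.

2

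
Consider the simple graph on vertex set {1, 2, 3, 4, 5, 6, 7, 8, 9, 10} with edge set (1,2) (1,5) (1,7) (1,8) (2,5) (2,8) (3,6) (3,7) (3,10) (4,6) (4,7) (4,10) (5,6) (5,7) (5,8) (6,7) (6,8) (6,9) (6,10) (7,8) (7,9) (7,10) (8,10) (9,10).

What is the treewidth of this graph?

3

A width-3 tree decomposition is:
Bags: B1 = {6, 7, 8, 10}  B2 = {3, 6, 7, 10}  B3 = {5, 6, 7, 8}  B4 = {1, 5, 7, 8}  B5 = {4, 6, 7, 10}  B6 = {1, 2, 5, 8}  B7 = {6, 7, 9, 10}
Tree: B1–B2, B1–B3, B3–B4, B2–B5, B4–B6, B1–B7
Each bag holds 4 vertices, so the decomposition has width 3, which upper-bounds the treewidth. Conversely, {1, 2, 5, 8} is a clique of size 4, and the vertices of any clique must share a bag in every tree decomposition; so some bag has ≥ 4 vertices and tw(G) ≥ 3. Hence tw(G) = 3 exactly.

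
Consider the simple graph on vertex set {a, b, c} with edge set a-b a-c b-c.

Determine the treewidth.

A width-2 tree decomposition is:
Bags: B1 = {a, b, c}
Tree: (single bag)
With just one bag of size 3, the width is 3 − 1 = 2, so tw(G) ≤ 2. Conversely, {a, b, c} is a clique of size 3, and the vertices of any clique must share a bag in every tree decomposition; so some bag has ≥ 3 vertices and tw(G) ≥ 2. Combining the bounds, tw(G) = 2.

2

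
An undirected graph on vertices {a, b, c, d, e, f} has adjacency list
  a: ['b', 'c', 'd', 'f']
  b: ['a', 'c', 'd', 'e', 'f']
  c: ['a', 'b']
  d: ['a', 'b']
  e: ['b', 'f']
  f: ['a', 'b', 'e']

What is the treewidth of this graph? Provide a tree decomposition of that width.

The largest bag has 3 vertices, giving width 2; this decomposition certifies tw(G) ≤ 2. For the lower bound, the 3 vertices {b, e, f} are pairwise adjacent, and any tree decomposition puts a clique entirely inside one bag — forcing width ≥ 2. Therefore the treewidth is 2.

Treewidth 2.
Bags: B1 = {a, b, f}  B2 = {b, e, f}  B3 = {a, b, c}  B4 = {a, b, d}
Tree: B1–B2, B1–B3, B1–B4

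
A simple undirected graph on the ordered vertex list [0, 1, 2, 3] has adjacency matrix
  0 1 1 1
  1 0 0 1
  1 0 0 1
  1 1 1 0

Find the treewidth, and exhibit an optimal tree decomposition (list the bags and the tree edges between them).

The largest bag has 3 vertices, giving width 2; this decomposition certifies tw(G) ≤ 2. For the lower bound, the 3 vertices {0, 1, 3} are pairwise adjacent, and any tree decomposition puts a clique entirely inside one bag — forcing width ≥ 2. Therefore the treewidth is 2.

Treewidth 2.
One optimal decomposition is:
Bags: B1 = {0, 2, 3}  B2 = {0, 1, 3}
Tree: B1–B2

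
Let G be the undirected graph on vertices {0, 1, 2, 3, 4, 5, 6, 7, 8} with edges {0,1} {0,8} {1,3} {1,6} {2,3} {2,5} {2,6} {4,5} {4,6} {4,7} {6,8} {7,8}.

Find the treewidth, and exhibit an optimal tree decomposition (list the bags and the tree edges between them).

The largest bag has 4 vertices, giving width 3; this decomposition certifies tw(G) ≤ 3. For the lower bound: the 4 vertex sets {2,3,5}, {4}, {6}, {0,1,7,8} are disjoint, each induces a connected subgraph, and every pair is joined by at least one edge of G. Contracting each set to a single vertex therefore yields K_{4} as a minor, and since treewidth is minor-monotone, tw(G) ≥ tw(K_{4}) = 3. The upper and lower bounds meet at 3, so that is the treewidth.

Treewidth 3.
One optimal decomposition is:
Bags: B1 = {2, 3, 4, 5}  B2 = {2, 3, 4, 6}  B3 = {1, 3, 4, 6}  B4 = {1, 4, 6, 7}  B5 = {1, 6, 7, 8}  B6 = {0, 1, 7, 8}
Tree: B1–B2, B2–B3, B3–B4, B4–B5, B5–B6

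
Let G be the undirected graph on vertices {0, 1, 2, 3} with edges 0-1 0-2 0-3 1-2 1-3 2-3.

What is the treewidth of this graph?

3

A width-3 tree decomposition is:
Bags: B1 = {0, 1, 2, 3}
Tree: (single bag)
With just one bag of size 4, the width is 4 − 1 = 3, so tw(G) ≤ 3. On the other hand G contains the 4-clique {0, 1, 2, 3}. A clique must lie in a single bag of any decomposition, so no decomposition can have width below 3. The upper and lower bounds meet at 3, so that is the treewidth.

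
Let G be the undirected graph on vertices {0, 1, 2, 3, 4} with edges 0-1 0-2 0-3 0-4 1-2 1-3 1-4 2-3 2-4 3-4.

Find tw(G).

A width-4 tree decomposition is:
Bags: B1 = {0, 1, 2, 3, 4}
Tree: (single bag)
A single bag containing all 5 vertices is trivially a valid decomposition of width 4. For the lower bound, the 5 vertices {0, 1, 2, 3, 4} are pairwise adjacent, and any tree decomposition puts a clique entirely inside one bag — forcing width ≥ 4. Combining the bounds, tw(G) = 4.

4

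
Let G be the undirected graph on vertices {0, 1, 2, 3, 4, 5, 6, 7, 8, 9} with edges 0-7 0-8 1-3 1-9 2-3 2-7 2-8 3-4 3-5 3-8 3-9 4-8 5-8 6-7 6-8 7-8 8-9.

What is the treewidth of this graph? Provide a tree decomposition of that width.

Treewidth 2.
One such decomposition:
Bags: B1 = {2, 7, 8}  B2 = {2, 3, 8}  B3 = {0, 7, 8}  B4 = {3, 4, 8}  B5 = {3, 8, 9}  B6 = {6, 7, 8}  B7 = {1, 3, 9}  B8 = {3, 5, 8}
Tree: B1–B2, B1–B3, B2–B4, B2–B5, B3–B6, B5–B7, B4–B8

The largest bag has 3 vertices, giving width 2; this decomposition certifies tw(G) ≤ 2. On the other hand G contains the 3-clique {0, 7, 8}. A clique must lie in a single bag of any decomposition, so no decomposition can have width below 2. Therefore the treewidth is 2.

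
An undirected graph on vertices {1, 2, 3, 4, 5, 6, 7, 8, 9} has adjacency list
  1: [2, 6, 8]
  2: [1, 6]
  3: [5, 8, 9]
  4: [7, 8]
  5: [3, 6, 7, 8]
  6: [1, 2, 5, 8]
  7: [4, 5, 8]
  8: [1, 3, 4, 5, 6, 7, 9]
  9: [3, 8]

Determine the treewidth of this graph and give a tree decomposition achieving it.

The largest bag has 3 vertices, giving width 2; this decomposition certifies tw(G) ≤ 2. Conversely, {1, 6, 8} is a clique of size 3, and the vertices of any clique must share a bag in every tree decomposition; so some bag has ≥ 3 vertices and tw(G) ≥ 2. Hence tw(G) = 2 exactly.

Treewidth 2.
One optimal decomposition is:
Bags: B1 = {5, 6, 8}  B2 = {3, 5, 8}  B3 = {5, 7, 8}  B4 = {1, 6, 8}  B5 = {4, 7, 8}  B6 = {1, 2, 6}  B7 = {3, 8, 9}
Tree: B1–B2, B2–B3, B1–B4, B3–B5, B4–B6, B2–B7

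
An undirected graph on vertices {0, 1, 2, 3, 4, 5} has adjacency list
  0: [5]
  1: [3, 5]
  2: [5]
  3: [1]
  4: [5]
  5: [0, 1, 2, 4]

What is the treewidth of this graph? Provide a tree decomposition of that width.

The largest bag has 2 vertices, giving width 1; this decomposition certifies tw(G) ≤ 1. Any graph with an edge has treewidth ≥ 1, and G has the edge 1–3. Hence tw(G) = 1 exactly.

Treewidth 1.
One such decomposition:
Bags: B1 = {1, 3}  B2 = {1, 5}  B3 = {0, 5}  B4 = {2, 5}  B5 = {4, 5}
Tree: B1–B2, B2–B3, B2–B4, B3–B5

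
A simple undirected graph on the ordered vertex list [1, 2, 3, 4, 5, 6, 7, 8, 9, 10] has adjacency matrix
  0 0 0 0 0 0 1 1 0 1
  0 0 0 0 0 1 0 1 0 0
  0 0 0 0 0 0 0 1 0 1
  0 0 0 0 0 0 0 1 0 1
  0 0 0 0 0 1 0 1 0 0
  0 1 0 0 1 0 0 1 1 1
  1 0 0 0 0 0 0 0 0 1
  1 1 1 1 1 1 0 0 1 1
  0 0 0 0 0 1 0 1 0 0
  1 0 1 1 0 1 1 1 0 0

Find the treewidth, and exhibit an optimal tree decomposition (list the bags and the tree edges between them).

Treewidth 2.
One optimal decomposition is:
Bags: B1 = {6, 8, 10}  B2 = {4, 8, 10}  B3 = {5, 6, 8}  B4 = {2, 6, 8}  B5 = {1, 8, 10}  B6 = {3, 8, 10}  B7 = {6, 8, 9}  B8 = {1, 7, 10}
Tree: B1–B2, B1–B3, B3–B4, B2–B5, B1–B6, B4–B7, B5–B8

Every bag has size at most 3, so the width is 3 − 1 = 2 and tw(G) ≤ 2. For the lower bound, the 3 vertices {1, 8, 10} are pairwise adjacent, and any tree decomposition puts a clique entirely inside one bag — forcing width ≥ 2. Therefore the treewidth is 2.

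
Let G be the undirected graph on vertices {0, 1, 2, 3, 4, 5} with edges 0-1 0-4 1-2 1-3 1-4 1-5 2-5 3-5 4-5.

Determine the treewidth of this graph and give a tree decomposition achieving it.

Every bag has size at most 3, so the width is 3 − 1 = 2 and tw(G) ≤ 2. Conversely, {0, 1, 4} is a clique of size 3, and the vertices of any clique must share a bag in every tree decomposition; so some bag has ≥ 3 vertices and tw(G) ≥ 2. Combining the bounds, tw(G) = 2.

Treewidth 2.
One optimal decomposition is:
Bags: B1 = {1, 3, 5}  B2 = {1, 4, 5}  B3 = {1, 2, 5}  B4 = {0, 1, 4}
Tree: B1–B2, B2–B3, B2–B4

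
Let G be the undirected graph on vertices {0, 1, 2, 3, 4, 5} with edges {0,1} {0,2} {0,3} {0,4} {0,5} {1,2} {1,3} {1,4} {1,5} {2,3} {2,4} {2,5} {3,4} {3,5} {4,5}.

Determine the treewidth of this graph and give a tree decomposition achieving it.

A single bag containing all 6 vertices is trivially a valid decomposition of width 5. For the lower bound, the 6 vertices {0, 1, 2, 3, 4, 5} are pairwise adjacent, and any tree decomposition puts a clique entirely inside one bag — forcing width ≥ 5. Hence tw(G) = 5 exactly.

Treewidth 5.
One optimal decomposition is:
Bags: B1 = {0, 1, 2, 3, 4, 5}
Tree: (single bag)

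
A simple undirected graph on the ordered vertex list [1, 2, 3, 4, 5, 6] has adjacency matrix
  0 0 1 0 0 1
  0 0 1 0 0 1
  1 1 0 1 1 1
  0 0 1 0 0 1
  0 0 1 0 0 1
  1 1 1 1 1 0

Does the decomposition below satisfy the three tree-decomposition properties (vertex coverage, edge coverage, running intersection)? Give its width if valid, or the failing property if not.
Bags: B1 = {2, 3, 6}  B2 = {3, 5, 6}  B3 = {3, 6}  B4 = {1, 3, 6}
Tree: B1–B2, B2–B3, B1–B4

No — vertex 4 appears in no bag.

A tree decomposition must satisfy three properties: every vertex lies in some bag; for every edge, both endpoints lie together in some bag; and for every vertex, the bags containing it form a connected subtree. Here vertex 4 appears in no bag, so the decomposition is invalid.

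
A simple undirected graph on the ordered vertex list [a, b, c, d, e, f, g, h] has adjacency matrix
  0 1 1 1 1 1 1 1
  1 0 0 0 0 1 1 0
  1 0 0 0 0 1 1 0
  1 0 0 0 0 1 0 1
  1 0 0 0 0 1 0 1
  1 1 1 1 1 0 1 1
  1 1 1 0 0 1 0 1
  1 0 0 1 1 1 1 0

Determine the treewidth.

A width-3 tree decomposition is:
Bags: B1 = {a, c, f, g}  B2 = {a, f, g, h}  B3 = {a, b, f, g}  B4 = {a, d, f, h}  B5 = {a, e, f, h}
Tree: B1–B2, B2–B3, B2–B4, B4–B5
Every bag has size at most 4, so the width is 4 − 1 = 3 and tw(G) ≤ 3. On the other hand G contains the 4-clique {a, d, f, h}. A clique must lie in a single bag of any decomposition, so no decomposition can have width below 3. The upper and lower bounds meet at 3, so that is the treewidth.

3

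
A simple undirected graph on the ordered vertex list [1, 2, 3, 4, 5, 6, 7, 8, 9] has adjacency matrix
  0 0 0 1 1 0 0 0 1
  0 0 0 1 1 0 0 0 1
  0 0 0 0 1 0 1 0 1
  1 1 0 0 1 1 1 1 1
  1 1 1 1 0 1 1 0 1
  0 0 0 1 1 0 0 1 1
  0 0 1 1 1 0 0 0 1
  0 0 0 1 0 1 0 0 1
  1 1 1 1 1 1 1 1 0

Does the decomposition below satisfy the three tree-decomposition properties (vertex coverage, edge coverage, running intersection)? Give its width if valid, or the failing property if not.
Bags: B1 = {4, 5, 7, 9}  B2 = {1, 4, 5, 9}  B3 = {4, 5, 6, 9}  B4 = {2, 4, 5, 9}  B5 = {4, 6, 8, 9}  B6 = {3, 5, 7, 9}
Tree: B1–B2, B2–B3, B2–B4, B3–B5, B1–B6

Yes; width 3.

Checking the three conditions: (i) the bags cover all of {1, 2, 3, 4, 5, 6, 7, 8, 9}; (ii) for each edge, some bag contains both endpoints; (iii) the bags containing any fixed vertex form a subtree. All hold, so the decomposition is valid with width 4 − 1 = 3.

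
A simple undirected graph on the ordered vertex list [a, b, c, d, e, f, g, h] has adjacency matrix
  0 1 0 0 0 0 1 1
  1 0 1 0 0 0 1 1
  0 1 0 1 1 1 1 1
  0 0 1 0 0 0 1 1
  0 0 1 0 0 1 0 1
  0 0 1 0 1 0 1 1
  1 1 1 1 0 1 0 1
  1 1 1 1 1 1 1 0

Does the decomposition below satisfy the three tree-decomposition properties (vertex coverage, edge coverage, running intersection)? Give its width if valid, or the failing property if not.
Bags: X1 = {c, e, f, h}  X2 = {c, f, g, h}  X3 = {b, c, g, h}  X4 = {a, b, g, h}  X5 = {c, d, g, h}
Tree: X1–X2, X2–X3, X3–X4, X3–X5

Vertex coverage: the bags together contain {a, b, c, d, e, f, g, h}, the full vertex set. Edge coverage: each edge of G has both endpoints in at least one bag. Running intersection: for every vertex, the bags containing it form a connected subtree. All three properties hold, so this is a valid tree decomposition of width max|bag| − 1 = 3, and hence tw(G) ≤ 3.

Yes; width 3.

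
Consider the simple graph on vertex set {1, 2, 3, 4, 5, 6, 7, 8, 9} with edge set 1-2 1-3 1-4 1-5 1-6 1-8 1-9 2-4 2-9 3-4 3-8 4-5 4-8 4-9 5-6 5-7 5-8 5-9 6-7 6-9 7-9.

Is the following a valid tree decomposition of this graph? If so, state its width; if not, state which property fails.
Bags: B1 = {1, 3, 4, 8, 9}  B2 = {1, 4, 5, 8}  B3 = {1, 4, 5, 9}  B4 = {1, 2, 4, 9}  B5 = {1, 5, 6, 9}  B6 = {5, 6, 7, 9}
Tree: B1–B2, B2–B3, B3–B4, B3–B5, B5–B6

No — bags containing vertex 9 are not connected in the tree.

A tree decomposition must satisfy three properties: every vertex lies in some bag; for every edge, both endpoints lie together in some bag; and for every vertex, the bags containing it form a connected subtree. Here bags containing vertex 9 are not connected in the tree, so the decomposition is invalid.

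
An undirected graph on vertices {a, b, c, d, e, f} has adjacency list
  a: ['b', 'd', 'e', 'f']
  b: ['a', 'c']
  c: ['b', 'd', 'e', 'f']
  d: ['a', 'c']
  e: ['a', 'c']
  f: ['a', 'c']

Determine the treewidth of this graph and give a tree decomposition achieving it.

Treewidth 2.
One optimal decomposition is:
Bags: B1 = {a, c, e}  B2 = {a, c, f}  B3 = {a, b, c}  B4 = {a, c, d}
Tree: B1–B2, B2–B3, B3–B4

The largest bag has 3 vertices, giving width 2; this decomposition certifies tw(G) ≤ 2. For the lower bound, G contains the cycle c–e–a–f–c, so G is not a forest; only forests have treewidth ≤ 1, hence tw(G) ≥ 2. Hence tw(G) = 2 exactly.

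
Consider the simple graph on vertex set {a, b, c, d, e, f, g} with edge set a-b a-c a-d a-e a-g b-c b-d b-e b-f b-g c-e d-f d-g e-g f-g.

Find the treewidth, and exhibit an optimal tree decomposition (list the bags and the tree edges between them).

Treewidth 3.
Bags: B1 = {a, b, c, e}  B2 = {a, b, e, g}  B3 = {a, b, d, g}  B4 = {b, d, f, g}
Tree: B1–B2, B2–B3, B3–B4

Each bag holds 4 vertices, so the decomposition has width 3, which upper-bounds the treewidth. For the lower bound, the 4 vertices {b, d, f, g} are pairwise adjacent, and any tree decomposition puts a clique entirely inside one bag — forcing width ≥ 3. The upper and lower bounds meet at 3, so that is the treewidth.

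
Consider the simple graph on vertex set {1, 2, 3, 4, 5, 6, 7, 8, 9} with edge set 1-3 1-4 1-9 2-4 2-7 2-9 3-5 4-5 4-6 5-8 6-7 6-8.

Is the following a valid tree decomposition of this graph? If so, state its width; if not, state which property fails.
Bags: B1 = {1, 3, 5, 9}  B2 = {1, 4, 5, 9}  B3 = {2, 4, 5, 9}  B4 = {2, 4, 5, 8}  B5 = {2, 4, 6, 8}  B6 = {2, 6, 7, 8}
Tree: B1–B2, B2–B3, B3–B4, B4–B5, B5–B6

Yes; width 3.

Every vertex of G appears in some bag (union = {1, 2, 3, 4, 5, 6, 7, 8, 9}); every edge is covered by a bag; and for each vertex v the set of bags containing v is connected in the bag tree. The decomposition is therefore valid. The largest bag has 4 vertices, so the width is 3.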